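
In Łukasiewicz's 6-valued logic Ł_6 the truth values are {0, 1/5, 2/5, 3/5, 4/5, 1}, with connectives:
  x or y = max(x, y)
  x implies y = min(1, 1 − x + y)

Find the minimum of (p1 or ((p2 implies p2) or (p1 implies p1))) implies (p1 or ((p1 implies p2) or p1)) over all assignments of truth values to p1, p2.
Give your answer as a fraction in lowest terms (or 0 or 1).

3/5

Take p1 = 2/5, p2 = 0:
p2 implies p2 = 0 implies 0 = 1
p1 implies p1 = 2/5 implies 2/5 = 1
(p2 implies p2) or (p1 implies p1) = 1 or 1 = 1
p1 or ((p2 implies p2) or (p1 implies p1)) = 2/5 or 1 = 1
p1 implies p2 = 2/5 implies 0 = 3/5
(p1 implies p2) or p1 = 3/5 or 2/5 = 3/5
p1 or ((p1 implies p2) or p1) = 2/5 or 3/5 = 3/5
(p1 or ((p2 implies p2) or (p1 implies p1))) implies (p1 or ((p1 implies p2) or p1)) = 1 implies 3/5 = 3/5
No assignment yields a value below 3/5, so this is the minimum.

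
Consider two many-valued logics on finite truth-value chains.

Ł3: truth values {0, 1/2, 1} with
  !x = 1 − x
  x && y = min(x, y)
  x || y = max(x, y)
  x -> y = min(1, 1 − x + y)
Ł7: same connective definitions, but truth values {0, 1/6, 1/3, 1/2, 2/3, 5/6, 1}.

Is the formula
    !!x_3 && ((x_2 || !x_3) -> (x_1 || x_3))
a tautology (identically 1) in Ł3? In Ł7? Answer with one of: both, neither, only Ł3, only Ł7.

In Ł3: at x_1 = 0, x_2 = 0, x_3 = 0 the value is 0 — not a tautology.
In Ł7: at x_1 = 0, x_2 = 0, x_3 = 0 the value is 0 — not a tautology.

neither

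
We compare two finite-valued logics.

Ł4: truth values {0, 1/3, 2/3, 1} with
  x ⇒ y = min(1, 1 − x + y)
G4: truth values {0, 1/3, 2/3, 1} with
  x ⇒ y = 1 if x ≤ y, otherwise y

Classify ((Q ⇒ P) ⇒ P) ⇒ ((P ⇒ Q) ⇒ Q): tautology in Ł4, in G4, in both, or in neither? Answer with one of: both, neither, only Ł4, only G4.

In Ł4: every assignment gives 1 — tautology.
In G4: at P = 0, Q = 1/3 the value is 1/3 — not a tautology.

only Ł4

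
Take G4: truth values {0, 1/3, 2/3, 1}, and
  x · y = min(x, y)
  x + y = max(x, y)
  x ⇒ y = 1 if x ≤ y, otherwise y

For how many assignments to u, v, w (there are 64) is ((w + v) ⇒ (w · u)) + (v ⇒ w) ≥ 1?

value 1: 40 assignments (counts)
value 2/3: 4 assignments
value 1/3: 8 assignments
value 0: 12 assignments
So 40 of the 64 assignments meet the threshold.

40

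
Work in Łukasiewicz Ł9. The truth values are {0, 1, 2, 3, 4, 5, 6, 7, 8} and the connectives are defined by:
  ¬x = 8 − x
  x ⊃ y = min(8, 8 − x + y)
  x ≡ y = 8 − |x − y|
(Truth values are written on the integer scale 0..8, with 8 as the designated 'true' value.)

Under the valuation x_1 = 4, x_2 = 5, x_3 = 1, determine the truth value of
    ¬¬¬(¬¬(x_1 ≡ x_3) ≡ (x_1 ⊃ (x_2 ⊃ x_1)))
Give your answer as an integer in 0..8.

x_1 ≡ x_3 = 4 ≡ 1 = 5
¬(x_1 ≡ x_3) = ¬5 = 3
¬¬(x_1 ≡ x_3) = ¬3 = 5
x_2 ⊃ x_1 = 5 ⊃ 4 = 7
x_1 ⊃ (x_2 ⊃ x_1) = 4 ⊃ 7 = 8
¬¬(x_1 ≡ x_3) ≡ (x_1 ⊃ (x_2 ⊃ x_1)) = 5 ≡ 8 = 5
¬(¬¬(x_1 ≡ x_3) ≡ (x_1 ⊃ (x_2 ⊃ x_1))) = ¬5 = 3
¬¬(¬¬(x_1 ≡ x_3) ≡ (x_1 ⊃ (x_2 ⊃ x_1))) = ¬3 = 5
¬¬¬(¬¬(x_1 ≡ x_3) ≡ (x_1 ⊃ (x_2 ⊃ x_1))) = ¬5 = 3

3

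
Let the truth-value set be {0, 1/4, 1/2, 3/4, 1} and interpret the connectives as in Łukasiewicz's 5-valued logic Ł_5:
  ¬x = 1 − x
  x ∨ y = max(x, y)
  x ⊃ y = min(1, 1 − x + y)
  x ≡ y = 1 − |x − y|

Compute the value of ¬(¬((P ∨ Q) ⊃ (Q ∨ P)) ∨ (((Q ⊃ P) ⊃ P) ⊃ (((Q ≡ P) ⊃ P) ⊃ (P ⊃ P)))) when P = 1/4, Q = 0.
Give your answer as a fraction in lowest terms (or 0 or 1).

0

P ∨ Q = 1/4 ∨ 0 = 1/4
Q ∨ P = 0 ∨ 1/4 = 1/4
(P ∨ Q) ⊃ (Q ∨ P) = 1/4 ⊃ 1/4 = 1
¬((P ∨ Q) ⊃ (Q ∨ P)) = ¬1 = 0
Q ⊃ P = 0 ⊃ 1/4 = 1
(Q ⊃ P) ⊃ P = 1 ⊃ 1/4 = 1/4
Q ≡ P = 0 ≡ 1/4 = 3/4
(Q ≡ P) ⊃ P = 3/4 ⊃ 1/4 = 1/2
P ⊃ P = 1/4 ⊃ 1/4 = 1
((Q ≡ P) ⊃ P) ⊃ (P ⊃ P) = 1/2 ⊃ 1 = 1
((Q ⊃ P) ⊃ P) ⊃ (((Q ≡ P) ⊃ P) ⊃ (P ⊃ P)) = 1/4 ⊃ 1 = 1
¬((P ∨ Q) ⊃ (Q ∨ P)) ∨ (((Q ⊃ P) ⊃ P) ⊃ (((Q ≡ P) ⊃ P) ⊃ (P ⊃ P))) = 0 ∨ 1 = 1
¬(¬((P ∨ Q) ⊃ (Q ∨ P)) ∨ (((Q ⊃ P) ⊃ P) ⊃ (((Q ≡ P) ⊃ P) ⊃ (P ⊃ P)))) = ¬1 = 0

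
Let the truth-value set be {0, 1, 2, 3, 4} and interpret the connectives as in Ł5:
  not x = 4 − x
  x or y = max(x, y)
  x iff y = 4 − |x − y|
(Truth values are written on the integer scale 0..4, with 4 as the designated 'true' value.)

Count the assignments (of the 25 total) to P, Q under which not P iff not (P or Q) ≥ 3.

value 4: 15 assignments (counts)
value 3: 4 assignments (counts)
value 2: 3 assignments
value 1: 2 assignments
value 0: 1 assignment
So 19 of the 25 assignments meet the threshold.

19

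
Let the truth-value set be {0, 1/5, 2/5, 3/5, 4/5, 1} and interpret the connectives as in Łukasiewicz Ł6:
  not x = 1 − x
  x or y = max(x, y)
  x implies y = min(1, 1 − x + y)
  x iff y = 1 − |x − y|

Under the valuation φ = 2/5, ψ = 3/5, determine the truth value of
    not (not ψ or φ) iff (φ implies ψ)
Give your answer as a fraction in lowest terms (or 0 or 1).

3/5

not ψ = not 3/5 = 2/5
not ψ or φ = 2/5 or 2/5 = 2/5
not (not ψ or φ) = not 2/5 = 3/5
φ implies ψ = 2/5 implies 3/5 = 1
not (not ψ or φ) iff (φ implies ψ) = 3/5 iff 1 = 3/5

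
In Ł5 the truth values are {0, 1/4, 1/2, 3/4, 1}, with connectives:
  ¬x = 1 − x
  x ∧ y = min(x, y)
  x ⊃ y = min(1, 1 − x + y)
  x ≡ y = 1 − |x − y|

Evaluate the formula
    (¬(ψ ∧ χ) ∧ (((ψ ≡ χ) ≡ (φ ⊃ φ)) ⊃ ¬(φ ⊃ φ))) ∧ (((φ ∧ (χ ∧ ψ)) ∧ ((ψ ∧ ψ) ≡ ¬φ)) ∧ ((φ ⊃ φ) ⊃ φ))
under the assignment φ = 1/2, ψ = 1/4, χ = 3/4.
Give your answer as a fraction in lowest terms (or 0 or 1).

ψ ∧ χ = 1/4 ∧ 3/4 = 1/4
¬(ψ ∧ χ) = ¬1/4 = 3/4
ψ ≡ χ = 1/4 ≡ 3/4 = 1/2
φ ⊃ φ = 1/2 ⊃ 1/2 = 1
(ψ ≡ χ) ≡ (φ ⊃ φ) = 1/2 ≡ 1 = 1/2
φ ⊃ φ = 1/2 ⊃ 1/2 = 1
¬(φ ⊃ φ) = ¬1 = 0
((ψ ≡ χ) ≡ (φ ⊃ φ)) ⊃ ¬(φ ⊃ φ) = 1/2 ⊃ 0 = 1/2
¬(ψ ∧ χ) ∧ (((ψ ≡ χ) ≡ (φ ⊃ φ)) ⊃ ¬(φ ⊃ φ)) = 3/4 ∧ 1/2 = 1/2
χ ∧ ψ = 3/4 ∧ 1/4 = 1/4
φ ∧ (χ ∧ ψ) = 1/2 ∧ 1/4 = 1/4
ψ ∧ ψ = 1/4 ∧ 1/4 = 1/4
¬φ = ¬1/2 = 1/2
(ψ ∧ ψ) ≡ ¬φ = 1/4 ≡ 1/2 = 3/4
(φ ∧ (χ ∧ ψ)) ∧ ((ψ ∧ ψ) ≡ ¬φ) = 1/4 ∧ 3/4 = 1/4
φ ⊃ φ = 1/2 ⊃ 1/2 = 1
(φ ⊃ φ) ⊃ φ = 1 ⊃ 1/2 = 1/2
((φ ∧ (χ ∧ ψ)) ∧ ((ψ ∧ ψ) ≡ ¬φ)) ∧ ((φ ⊃ φ) ⊃ φ) = 1/4 ∧ 1/2 = 1/4
(¬(ψ ∧ χ) ∧ (((ψ ≡ χ) ≡ (φ ⊃ φ)) ⊃ ¬(φ ⊃ φ))) ∧ (((φ ∧ (χ ∧ ψ)) ∧ ((ψ ∧ ψ) ≡ ¬φ)) ∧ ((φ ⊃ φ) ⊃ φ)) = 1/2 ∧ 1/4 = 1/4

1/4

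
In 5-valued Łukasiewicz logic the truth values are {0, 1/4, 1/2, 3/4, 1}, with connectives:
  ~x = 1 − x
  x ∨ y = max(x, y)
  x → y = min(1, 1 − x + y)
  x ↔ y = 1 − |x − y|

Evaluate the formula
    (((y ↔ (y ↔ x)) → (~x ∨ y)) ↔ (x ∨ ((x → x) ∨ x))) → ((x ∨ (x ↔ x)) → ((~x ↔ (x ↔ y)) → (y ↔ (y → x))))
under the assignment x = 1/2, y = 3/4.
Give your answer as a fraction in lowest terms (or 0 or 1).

1

y ↔ x = 3/4 ↔ 1/2 = 3/4
y ↔ (y ↔ x) = 3/4 ↔ 3/4 = 1
~x = ~1/2 = 1/2
~x ∨ y = 1/2 ∨ 3/4 = 3/4
(y ↔ (y ↔ x)) → (~x ∨ y) = 1 → 3/4 = 3/4
x → x = 1/2 → 1/2 = 1
(x → x) ∨ x = 1 ∨ 1/2 = 1
x ∨ ((x → x) ∨ x) = 1/2 ∨ 1 = 1
((y ↔ (y ↔ x)) → (~x ∨ y)) ↔ (x ∨ ((x → x) ∨ x)) = 3/4 ↔ 1 = 3/4
x ↔ x = 1/2 ↔ 1/2 = 1
x ∨ (x ↔ x) = 1/2 ∨ 1 = 1
~x = ~1/2 = 1/2
x ↔ y = 1/2 ↔ 3/4 = 3/4
~x ↔ (x ↔ y) = 1/2 ↔ 3/4 = 3/4
y → x = 3/4 → 1/2 = 3/4
y ↔ (y → x) = 3/4 ↔ 3/4 = 1
(~x ↔ (x ↔ y)) → (y ↔ (y → x)) = 3/4 → 1 = 1
(x ∨ (x ↔ x)) → ((~x ↔ (x ↔ y)) → (y ↔ (y → x))) = 1 → 1 = 1
(((y ↔ (y ↔ x)) → (~x ∨ y)) ↔ (x ∨ ((x → x) ∨ x))) → ((x ∨ (x ↔ x)) → ((~x ↔ (x ↔ y)) → (y ↔ (y → x)))) = 3/4 → 1 = 1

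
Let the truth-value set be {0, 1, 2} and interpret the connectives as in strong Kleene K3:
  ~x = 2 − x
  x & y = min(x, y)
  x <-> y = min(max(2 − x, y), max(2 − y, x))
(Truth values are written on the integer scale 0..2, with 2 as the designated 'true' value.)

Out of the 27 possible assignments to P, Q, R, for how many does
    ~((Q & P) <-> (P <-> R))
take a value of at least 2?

5

value 2: 5 assignments (counts)
value 1: 17 assignments
value 0: 5 assignments
So 5 of the 27 assignments meet the threshold.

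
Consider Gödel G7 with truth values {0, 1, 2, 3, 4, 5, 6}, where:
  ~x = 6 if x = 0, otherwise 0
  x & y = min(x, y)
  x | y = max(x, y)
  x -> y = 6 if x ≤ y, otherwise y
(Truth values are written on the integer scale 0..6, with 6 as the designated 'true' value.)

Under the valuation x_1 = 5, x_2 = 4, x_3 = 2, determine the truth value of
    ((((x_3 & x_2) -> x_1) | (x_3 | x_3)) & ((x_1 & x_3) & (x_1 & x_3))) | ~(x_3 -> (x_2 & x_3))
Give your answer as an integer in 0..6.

2

x_3 & x_2 = 2 & 4 = 2
(x_3 & x_2) -> x_1 = 2 -> 5 = 6
x_3 | x_3 = 2 | 2 = 2
((x_3 & x_2) -> x_1) | (x_3 | x_3) = 6 | 2 = 6
x_1 & x_3 = 5 & 2 = 2
x_1 & x_3 = 5 & 2 = 2
(x_1 & x_3) & (x_1 & x_3) = 2 & 2 = 2
(((x_3 & x_2) -> x_1) | (x_3 | x_3)) & ((x_1 & x_3) & (x_1 & x_3)) = 6 & 2 = 2
x_2 & x_3 = 4 & 2 = 2
x_3 -> (x_2 & x_3) = 2 -> 2 = 6
~(x_3 -> (x_2 & x_3)) = ~6 = 0
((((x_3 & x_2) -> x_1) | (x_3 | x_3)) & ((x_1 & x_3) & (x_1 & x_3))) | ~(x_3 -> (x_2 & x_3)) = 2 | 0 = 2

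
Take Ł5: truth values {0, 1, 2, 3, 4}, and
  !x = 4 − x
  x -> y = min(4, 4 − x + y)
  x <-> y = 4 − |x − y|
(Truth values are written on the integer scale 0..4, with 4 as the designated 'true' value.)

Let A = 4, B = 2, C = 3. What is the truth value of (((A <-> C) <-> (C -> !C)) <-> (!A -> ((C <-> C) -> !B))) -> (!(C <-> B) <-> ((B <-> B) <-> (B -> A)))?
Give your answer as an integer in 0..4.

A <-> C = 4 <-> 3 = 3
!C = !3 = 1
C -> !C = 3 -> 1 = 2
(A <-> C) <-> (C -> !C) = 3 <-> 2 = 3
!A = !4 = 0
C <-> C = 3 <-> 3 = 4
!B = !2 = 2
(C <-> C) -> !B = 4 -> 2 = 2
!A -> ((C <-> C) -> !B) = 0 -> 2 = 4
((A <-> C) <-> (C -> !C)) <-> (!A -> ((C <-> C) -> !B)) = 3 <-> 4 = 3
C <-> B = 3 <-> 2 = 3
!(C <-> B) = !3 = 1
B <-> B = 2 <-> 2 = 4
B -> A = 2 -> 4 = 4
(B <-> B) <-> (B -> A) = 4 <-> 4 = 4
!(C <-> B) <-> ((B <-> B) <-> (B -> A)) = 1 <-> 4 = 1
(((A <-> C) <-> (C -> !C)) <-> (!A -> ((C <-> C) -> !B))) -> (!(C <-> B) <-> ((B <-> B) <-> (B -> A))) = 3 -> 1 = 2

2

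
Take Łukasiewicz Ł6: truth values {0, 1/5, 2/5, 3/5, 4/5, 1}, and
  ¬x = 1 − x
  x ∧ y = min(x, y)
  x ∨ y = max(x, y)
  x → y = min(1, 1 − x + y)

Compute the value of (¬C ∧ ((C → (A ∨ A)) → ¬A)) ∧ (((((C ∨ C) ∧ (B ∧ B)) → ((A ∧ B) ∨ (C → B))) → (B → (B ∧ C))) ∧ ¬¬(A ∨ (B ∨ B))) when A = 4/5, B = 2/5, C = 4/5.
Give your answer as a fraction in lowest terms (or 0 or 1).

1/5

¬C = ¬4/5 = 1/5
A ∨ A = 4/5 ∨ 4/5 = 4/5
C → (A ∨ A) = 4/5 → 4/5 = 1
¬A = ¬4/5 = 1/5
(C → (A ∨ A)) → ¬A = 1 → 1/5 = 1/5
¬C ∧ ((C → (A ∨ A)) → ¬A) = 1/5 ∧ 1/5 = 1/5
C ∨ C = 4/5 ∨ 4/5 = 4/5
B ∧ B = 2/5 ∧ 2/5 = 2/5
(C ∨ C) ∧ (B ∧ B) = 4/5 ∧ 2/5 = 2/5
A ∧ B = 4/5 ∧ 2/5 = 2/5
C → B = 4/5 → 2/5 = 3/5
(A ∧ B) ∨ (C → B) = 2/5 ∨ 3/5 = 3/5
((C ∨ C) ∧ (B ∧ B)) → ((A ∧ B) ∨ (C → B)) = 2/5 → 3/5 = 1
B ∧ C = 2/5 ∧ 4/5 = 2/5
B → (B ∧ C) = 2/5 → 2/5 = 1
(((C ∨ C) ∧ (B ∧ B)) → ((A ∧ B) ∨ (C → B))) → (B → (B ∧ C)) = 1 → 1 = 1
B ∨ B = 2/5 ∨ 2/5 = 2/5
A ∨ (B ∨ B) = 4/5 ∨ 2/5 = 4/5
¬(A ∨ (B ∨ B)) = ¬4/5 = 1/5
¬¬(A ∨ (B ∨ B)) = ¬1/5 = 4/5
((((C ∨ C) ∧ (B ∧ B)) → ((A ∧ B) ∨ (C → B))) → (B → (B ∧ C))) ∧ ¬¬(A ∨ (B ∨ B)) = 1 ∧ 4/5 = 4/5
(¬C ∧ ((C → (A ∨ A)) → ¬A)) ∧ (((((C ∨ C) ∧ (B ∧ B)) → ((A ∧ B) ∨ (C → B))) → (B → (B ∧ C))) ∧ ¬¬(A ∨ (B ∨ B))) = 1/5 ∧ 4/5 = 1/5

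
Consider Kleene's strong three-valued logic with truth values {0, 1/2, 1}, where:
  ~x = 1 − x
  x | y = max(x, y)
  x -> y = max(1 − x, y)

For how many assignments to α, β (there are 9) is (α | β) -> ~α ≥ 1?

3

α = 0, β = 0 ↦ 1  ≥
α = 0, β = 1/2 ↦ 1  ≥
α = 0, β = 1 ↦ 1  ≥
α = 1/2, β = 0 ↦ 1/2  <
α = 1/2, β = 1/2 ↦ 1/2  <
α = 1/2, β = 1 ↦ 1/2  <
α = 1, β = 0 ↦ 0  <
α = 1, β = 1/2 ↦ 0  <
α = 1, β = 1 ↦ 0  <
So 3 of the 9 assignments meet the threshold.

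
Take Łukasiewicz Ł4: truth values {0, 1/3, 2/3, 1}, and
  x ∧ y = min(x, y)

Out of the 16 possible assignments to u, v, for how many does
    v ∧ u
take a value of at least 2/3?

4

u = 0, v = 0 ↦ 0  <
u = 0, v = 1/3 ↦ 0  <
u = 0, v = 2/3 ↦ 0  <
u = 0, v = 1 ↦ 0  <
u = 1/3, v = 0 ↦ 0  <
u = 1/3, v = 1/3 ↦ 1/3  <
u = 1/3, v = 2/3 ↦ 1/3  <
u = 1/3, v = 1 ↦ 1/3  <
u = 2/3, v = 0 ↦ 0  <
u = 2/3, v = 1/3 ↦ 1/3  <
u = 2/3, v = 2/3 ↦ 2/3  ≥
u = 2/3, v = 1 ↦ 2/3  ≥
u = 1, v = 0 ↦ 0  <
u = 1, v = 1/3 ↦ 1/3  <
u = 1, v = 2/3 ↦ 2/3  ≥
u = 1, v = 1 ↦ 1  ≥
So 4 of the 16 assignments meet the threshold.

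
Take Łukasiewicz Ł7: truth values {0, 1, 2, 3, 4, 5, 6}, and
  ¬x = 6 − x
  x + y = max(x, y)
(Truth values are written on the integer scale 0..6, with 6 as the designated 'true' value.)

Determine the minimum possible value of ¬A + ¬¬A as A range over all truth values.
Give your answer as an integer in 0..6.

3

Take A = 3:
¬A = ¬3 = 3
¬A = ¬3 = 3
¬¬A = ¬3 = 3
¬A + ¬¬A = 3 + 3 = 3
No assignment yields a value below 3, so this is the minimum.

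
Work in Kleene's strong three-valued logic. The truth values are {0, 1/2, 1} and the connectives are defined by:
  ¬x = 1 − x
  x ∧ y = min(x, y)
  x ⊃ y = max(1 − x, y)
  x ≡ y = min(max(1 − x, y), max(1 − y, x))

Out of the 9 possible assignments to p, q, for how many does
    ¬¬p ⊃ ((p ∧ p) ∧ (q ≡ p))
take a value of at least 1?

4

p = 0, q = 0 ↦ 1  ≥
p = 0, q = 1/2 ↦ 1  ≥
p = 0, q = 1 ↦ 1  ≥
p = 1/2, q = 0 ↦ 1/2  <
p = 1/2, q = 1/2 ↦ 1/2  <
p = 1/2, q = 1 ↦ 1/2  <
p = 1, q = 0 ↦ 0  <
p = 1, q = 1/2 ↦ 1/2  <
p = 1, q = 1 ↦ 1  ≥
So 4 of the 9 assignments meet the threshold.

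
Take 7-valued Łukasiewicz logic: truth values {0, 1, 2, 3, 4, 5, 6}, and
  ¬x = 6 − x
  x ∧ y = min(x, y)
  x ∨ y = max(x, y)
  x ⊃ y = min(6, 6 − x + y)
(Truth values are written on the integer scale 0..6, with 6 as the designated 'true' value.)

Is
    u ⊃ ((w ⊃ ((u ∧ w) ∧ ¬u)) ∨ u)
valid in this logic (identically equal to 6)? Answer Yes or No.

At u = 2, w = 3, for instance:
u ∧ w = 2 ∧ 3 = 2
¬u = ¬2 = 4
(u ∧ w) ∧ ¬u = 2 ∧ 4 = 2
w ⊃ ((u ∧ w) ∧ ¬u) = 3 ⊃ 2 = 5
(w ⊃ ((u ∧ w) ∧ ¬u)) ∨ u = 5 ∨ 2 = 5
u ⊃ ((w ⊃ ((u ∧ w) ∧ ¬u)) ∨ u) = 2 ⊃ 5 = 6
and checking the remaining 48 assignments likewise gives ≥ 6 in every case.

Yes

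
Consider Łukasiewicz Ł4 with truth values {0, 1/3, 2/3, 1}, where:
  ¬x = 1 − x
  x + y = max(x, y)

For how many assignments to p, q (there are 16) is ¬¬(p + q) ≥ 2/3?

p = 0, q = 0 ↦ 0  <
p = 0, q = 1/3 ↦ 1/3  <
p = 0, q = 2/3 ↦ 2/3  ≥
p = 0, q = 1 ↦ 1  ≥
p = 1/3, q = 0 ↦ 1/3  <
p = 1/3, q = 1/3 ↦ 1/3  <
p = 1/3, q = 2/3 ↦ 2/3  ≥
p = 1/3, q = 1 ↦ 1  ≥
p = 2/3, q = 0 ↦ 2/3  ≥
p = 2/3, q = 1/3 ↦ 2/3  ≥
p = 2/3, q = 2/3 ↦ 2/3  ≥
p = 2/3, q = 1 ↦ 1  ≥
p = 1, q = 0 ↦ 1  ≥
p = 1, q = 1/3 ↦ 1  ≥
p = 1, q = 2/3 ↦ 1  ≥
p = 1, q = 1 ↦ 1  ≥
So 12 of the 16 assignments meet the threshold.

12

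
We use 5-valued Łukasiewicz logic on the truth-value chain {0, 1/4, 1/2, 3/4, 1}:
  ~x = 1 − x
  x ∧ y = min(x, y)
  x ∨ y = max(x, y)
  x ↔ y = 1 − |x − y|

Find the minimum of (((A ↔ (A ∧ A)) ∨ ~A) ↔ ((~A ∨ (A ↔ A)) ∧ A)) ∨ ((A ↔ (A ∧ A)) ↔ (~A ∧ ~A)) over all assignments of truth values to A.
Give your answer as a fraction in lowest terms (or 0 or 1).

Take A = 1/2:
A ∧ A = 1/2 ∧ 1/2 = 1/2
A ↔ (A ∧ A) = 1/2 ↔ 1/2 = 1
~A = ~1/2 = 1/2
(A ↔ (A ∧ A)) ∨ ~A = 1 ∨ 1/2 = 1
~A = ~1/2 = 1/2
A ↔ A = 1/2 ↔ 1/2 = 1
~A ∨ (A ↔ A) = 1/2 ∨ 1 = 1
(~A ∨ (A ↔ A)) ∧ A = 1 ∧ 1/2 = 1/2
((A ↔ (A ∧ A)) ∨ ~A) ↔ ((~A ∨ (A ↔ A)) ∧ A) = 1 ↔ 1/2 = 1/2
A ∧ A = 1/2 ∧ 1/2 = 1/2
A ↔ (A ∧ A) = 1/2 ↔ 1/2 = 1
~A = ~1/2 = 1/2
~A = ~1/2 = 1/2
~A ∧ ~A = 1/2 ∧ 1/2 = 1/2
(A ↔ (A ∧ A)) ↔ (~A ∧ ~A) = 1 ↔ 1/2 = 1/2
(((A ↔ (A ∧ A)) ∨ ~A) ↔ ((~A ∨ (A ↔ A)) ∧ A)) ∨ ((A ↔ (A ∧ A)) ↔ (~A ∧ ~A)) = 1/2 ∨ 1/2 = 1/2
No assignment yields a value below 1/2, so this is the minimum.

1/2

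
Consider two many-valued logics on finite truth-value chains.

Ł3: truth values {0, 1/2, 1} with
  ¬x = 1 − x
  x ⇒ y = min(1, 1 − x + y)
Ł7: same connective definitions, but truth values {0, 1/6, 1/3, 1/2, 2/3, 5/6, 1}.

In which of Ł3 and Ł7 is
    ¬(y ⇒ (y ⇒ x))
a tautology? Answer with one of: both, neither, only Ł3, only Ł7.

In Ł3: at x = 0, y = 0 the value is 0 — not a tautology.
In Ł7: at x = 0, y = 0 the value is 0 — not a tautology.

neither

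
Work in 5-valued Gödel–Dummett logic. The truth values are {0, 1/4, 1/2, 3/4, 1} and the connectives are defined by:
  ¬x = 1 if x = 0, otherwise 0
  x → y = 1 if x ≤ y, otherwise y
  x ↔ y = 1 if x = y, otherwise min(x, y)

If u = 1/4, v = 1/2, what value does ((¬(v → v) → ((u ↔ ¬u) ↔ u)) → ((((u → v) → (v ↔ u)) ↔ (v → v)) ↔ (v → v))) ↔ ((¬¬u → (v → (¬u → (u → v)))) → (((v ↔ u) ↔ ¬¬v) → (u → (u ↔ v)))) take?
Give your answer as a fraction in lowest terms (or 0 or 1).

1/4

v → v = 1/2 → 1/2 = 1
¬(v → v) = ¬1 = 0
¬u = ¬1/4 = 0
u ↔ ¬u = 1/4 ↔ 0 = 0
(u ↔ ¬u) ↔ u = 0 ↔ 1/4 = 0
¬(v → v) → ((u ↔ ¬u) ↔ u) = 0 → 0 = 1
u → v = 1/4 → 1/2 = 1
v ↔ u = 1/2 ↔ 1/4 = 1/4
(u → v) → (v ↔ u) = 1 → 1/4 = 1/4
v → v = 1/2 → 1/2 = 1
((u → v) → (v ↔ u)) ↔ (v → v) = 1/4 ↔ 1 = 1/4
v → v = 1/2 → 1/2 = 1
(((u → v) → (v ↔ u)) ↔ (v → v)) ↔ (v → v) = 1/4 ↔ 1 = 1/4
(¬(v → v) → ((u ↔ ¬u) ↔ u)) → ((((u → v) → (v ↔ u)) ↔ (v → v)) ↔ (v → v)) = 1 → 1/4 = 1/4
¬u = ¬1/4 = 0
¬¬u = ¬0 = 1
¬u = ¬1/4 = 0
u → v = 1/4 → 1/2 = 1
¬u → (u → v) = 0 → 1 = 1
v → (¬u → (u → v)) = 1/2 → 1 = 1
¬¬u → (v → (¬u → (u → v))) = 1 → 1 = 1
v ↔ u = 1/2 ↔ 1/4 = 1/4
¬v = ¬1/2 = 0
¬¬v = ¬0 = 1
(v ↔ u) ↔ ¬¬v = 1/4 ↔ 1 = 1/4
u ↔ v = 1/4 ↔ 1/2 = 1/4
u → (u ↔ v) = 1/4 → 1/4 = 1
((v ↔ u) ↔ ¬¬v) → (u → (u ↔ v)) = 1/4 → 1 = 1
(¬¬u → (v → (¬u → (u → v)))) → (((v ↔ u) ↔ ¬¬v) → (u → (u ↔ v))) = 1 → 1 = 1
((¬(v → v) → ((u ↔ ¬u) ↔ u)) → ((((u → v) → (v ↔ u)) ↔ (v → v)) ↔ (v → v))) ↔ ((¬¬u → (v → (¬u → (u → v)))) → (((v ↔ u) ↔ ¬¬v) → (u → (u ↔ v)))) = 1/4 ↔ 1 = 1/4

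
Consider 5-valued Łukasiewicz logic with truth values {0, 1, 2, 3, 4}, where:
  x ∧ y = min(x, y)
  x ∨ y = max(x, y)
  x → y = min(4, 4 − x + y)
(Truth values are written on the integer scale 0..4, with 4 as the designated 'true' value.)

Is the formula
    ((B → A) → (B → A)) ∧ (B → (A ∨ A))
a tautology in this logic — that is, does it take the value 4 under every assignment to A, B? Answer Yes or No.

Counterexample: take A = 0, B = 1.
B → A = 1 → 0 = 3
B → A = 1 → 0 = 3
(B → A) → (B → A) = 3 → 3 = 4
A ∨ A = 0 ∨ 0 = 0
B → (A ∨ A) = 1 → 0 = 3
((B → A) → (B → A)) ∧ (B → (A ∨ A)) = 4 ∧ 3 = 3
This gives 3 ≠ 4.

No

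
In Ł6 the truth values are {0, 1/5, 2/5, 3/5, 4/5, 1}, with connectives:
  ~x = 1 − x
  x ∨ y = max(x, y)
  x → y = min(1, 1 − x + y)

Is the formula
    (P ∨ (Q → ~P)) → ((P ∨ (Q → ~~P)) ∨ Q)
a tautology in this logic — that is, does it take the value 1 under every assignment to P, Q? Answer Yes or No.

No

Counterexample: take P = 0, Q = 1/5.
~P = ~0 = 1
Q → ~P = 1/5 → 1 = 1
P ∨ (Q → ~P) = 0 ∨ 1 = 1
~P = ~0 = 1
~~P = ~1 = 0
Q → ~~P = 1/5 → 0 = 4/5
P ∨ (Q → ~~P) = 0 ∨ 4/5 = 4/5
(P ∨ (Q → ~~P)) ∨ Q = 4/5 ∨ 1/5 = 4/5
(P ∨ (Q → ~P)) → ((P ∨ (Q → ~~P)) ∨ Q) = 1 → 4/5 = 4/5
This gives 4/5 ≠ 1.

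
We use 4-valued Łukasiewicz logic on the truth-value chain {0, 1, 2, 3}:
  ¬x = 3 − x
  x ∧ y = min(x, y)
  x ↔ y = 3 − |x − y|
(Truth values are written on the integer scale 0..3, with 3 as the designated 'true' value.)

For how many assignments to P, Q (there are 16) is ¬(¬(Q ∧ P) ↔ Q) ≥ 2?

7

P = 0, Q = 0 ↦ 3  ≥
P = 0, Q = 1 ↦ 2  ≥
P = 0, Q = 2 ↦ 1  <
P = 0, Q = 3 ↦ 0  <
P = 1, Q = 0 ↦ 3  ≥
P = 1, Q = 1 ↦ 1  <
P = 1, Q = 2 ↦ 0  <
P = 1, Q = 3 ↦ 1  <
P = 2, Q = 0 ↦ 3  ≥
P = 2, Q = 1 ↦ 1  <
P = 2, Q = 2 ↦ 1  <
P = 2, Q = 3 ↦ 2  ≥
P = 3, Q = 0 ↦ 3  ≥
P = 3, Q = 1 ↦ 1  <
P = 3, Q = 2 ↦ 1  <
P = 3, Q = 3 ↦ 3  ≥
So 7 of the 16 assignments meet the threshold.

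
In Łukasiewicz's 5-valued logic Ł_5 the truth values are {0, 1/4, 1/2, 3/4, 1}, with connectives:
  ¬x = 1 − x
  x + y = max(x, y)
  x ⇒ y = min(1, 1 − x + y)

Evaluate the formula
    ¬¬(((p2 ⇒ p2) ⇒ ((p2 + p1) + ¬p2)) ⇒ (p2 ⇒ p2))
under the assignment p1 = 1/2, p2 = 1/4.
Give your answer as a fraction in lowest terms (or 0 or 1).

1

p2 ⇒ p2 = 1/4 ⇒ 1/4 = 1
p2 + p1 = 1/4 + 1/2 = 1/2
¬p2 = ¬1/4 = 3/4
(p2 + p1) + ¬p2 = 1/2 + 3/4 = 3/4
(p2 ⇒ p2) ⇒ ((p2 + p1) + ¬p2) = 1 ⇒ 3/4 = 3/4
p2 ⇒ p2 = 1/4 ⇒ 1/4 = 1
((p2 ⇒ p2) ⇒ ((p2 + p1) + ¬p2)) ⇒ (p2 ⇒ p2) = 3/4 ⇒ 1 = 1
¬(((p2 ⇒ p2) ⇒ ((p2 + p1) + ¬p2)) ⇒ (p2 ⇒ p2)) = ¬1 = 0
¬¬(((p2 ⇒ p2) ⇒ ((p2 + p1) + ¬p2)) ⇒ (p2 ⇒ p2)) = ¬0 = 1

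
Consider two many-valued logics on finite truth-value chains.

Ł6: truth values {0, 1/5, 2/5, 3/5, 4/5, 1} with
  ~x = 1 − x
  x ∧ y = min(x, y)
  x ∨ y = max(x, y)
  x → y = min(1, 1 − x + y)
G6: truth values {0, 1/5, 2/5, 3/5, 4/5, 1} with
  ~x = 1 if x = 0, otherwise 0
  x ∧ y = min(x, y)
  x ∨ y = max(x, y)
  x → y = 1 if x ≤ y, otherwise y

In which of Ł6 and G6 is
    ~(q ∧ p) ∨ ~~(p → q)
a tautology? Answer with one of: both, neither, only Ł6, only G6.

In Ł6: at p = 2/5, q = 1/5 the value is 4/5 — not a tautology.
In G6: every assignment gives 1 — tautology.

only G6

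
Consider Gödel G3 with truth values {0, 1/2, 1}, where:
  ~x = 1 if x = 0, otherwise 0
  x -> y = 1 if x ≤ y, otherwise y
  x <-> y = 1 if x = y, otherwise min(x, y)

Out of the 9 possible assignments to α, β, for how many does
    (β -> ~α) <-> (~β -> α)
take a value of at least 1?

3

α = 0, β = 0 ↦ 0  <
α = 0, β = 1/2 ↦ 1  ≥
α = 0, β = 1 ↦ 1  ≥
α = 1/2, β = 0 ↦ 1/2  <
α = 1/2, β = 1/2 ↦ 0  <
α = 1/2, β = 1 ↦ 0  <
α = 1, β = 0 ↦ 1  ≥
α = 1, β = 1/2 ↦ 0  <
α = 1, β = 1 ↦ 0  <
So 3 of the 9 assignments meet the threshold.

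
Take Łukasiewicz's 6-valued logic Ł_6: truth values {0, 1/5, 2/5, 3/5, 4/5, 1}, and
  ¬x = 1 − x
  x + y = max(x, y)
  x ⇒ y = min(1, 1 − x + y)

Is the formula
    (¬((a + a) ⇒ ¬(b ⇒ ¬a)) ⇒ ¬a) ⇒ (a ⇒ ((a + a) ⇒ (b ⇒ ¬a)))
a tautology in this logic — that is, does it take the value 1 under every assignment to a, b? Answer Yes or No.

No

Counterexample: take a = 4/5, b = 4/5.
a + a = 4/5 + 4/5 = 4/5
¬a = ¬4/5 = 1/5
b ⇒ ¬a = 4/5 ⇒ 1/5 = 2/5
¬(b ⇒ ¬a) = ¬2/5 = 3/5
(a + a) ⇒ ¬(b ⇒ ¬a) = 4/5 ⇒ 3/5 = 4/5
¬((a + a) ⇒ ¬(b ⇒ ¬a)) = ¬4/5 = 1/5
¬a = ¬4/5 = 1/5
¬((a + a) ⇒ ¬(b ⇒ ¬a)) ⇒ ¬a = 1/5 ⇒ 1/5 = 1
a + a = 4/5 + 4/5 = 4/5
¬a = ¬4/5 = 1/5
b ⇒ ¬a = 4/5 ⇒ 1/5 = 2/5
(a + a) ⇒ (b ⇒ ¬a) = 4/5 ⇒ 2/5 = 3/5
a ⇒ ((a + a) ⇒ (b ⇒ ¬a)) = 4/5 ⇒ 3/5 = 4/5
(¬((a + a) ⇒ ¬(b ⇒ ¬a)) ⇒ ¬a) ⇒ (a ⇒ ((a + a) ⇒ (b ⇒ ¬a))) = 1 ⇒ 4/5 = 4/5
This gives 4/5 ≠ 1.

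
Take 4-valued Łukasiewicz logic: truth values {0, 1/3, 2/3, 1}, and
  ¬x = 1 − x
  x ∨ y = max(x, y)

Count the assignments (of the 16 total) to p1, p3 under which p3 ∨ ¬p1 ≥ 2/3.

p1 = 0, p3 = 0 ↦ 1  ≥
p1 = 0, p3 = 1/3 ↦ 1  ≥
p1 = 0, p3 = 2/3 ↦ 1  ≥
p1 = 0, p3 = 1 ↦ 1  ≥
p1 = 1/3, p3 = 0 ↦ 2/3  ≥
p1 = 1/3, p3 = 1/3 ↦ 2/3  ≥
p1 = 1/3, p3 = 2/3 ↦ 2/3  ≥
p1 = 1/3, p3 = 1 ↦ 1  ≥
p1 = 2/3, p3 = 0 ↦ 1/3  <
p1 = 2/3, p3 = 1/3 ↦ 1/3  <
p1 = 2/3, p3 = 2/3 ↦ 2/3  ≥
p1 = 2/3, p3 = 1 ↦ 1  ≥
p1 = 1, p3 = 0 ↦ 0  <
p1 = 1, p3 = 1/3 ↦ 1/3  <
p1 = 1, p3 = 2/3 ↦ 2/3  ≥
p1 = 1, p3 = 1 ↦ 1  ≥
So 12 of the 16 assignments meet the threshold.

12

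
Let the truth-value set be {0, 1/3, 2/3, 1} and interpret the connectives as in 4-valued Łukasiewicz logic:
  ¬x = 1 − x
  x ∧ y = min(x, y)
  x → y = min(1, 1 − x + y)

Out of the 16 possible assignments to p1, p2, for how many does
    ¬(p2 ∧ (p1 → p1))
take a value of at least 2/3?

8

p1 = 0, p2 = 0 ↦ 1  ≥
p1 = 0, p2 = 1/3 ↦ 2/3  ≥
p1 = 0, p2 = 2/3 ↦ 1/3  <
p1 = 0, p2 = 1 ↦ 0  <
p1 = 1/3, p2 = 0 ↦ 1  ≥
p1 = 1/3, p2 = 1/3 ↦ 2/3  ≥
p1 = 1/3, p2 = 2/3 ↦ 1/3  <
p1 = 1/3, p2 = 1 ↦ 0  <
p1 = 2/3, p2 = 0 ↦ 1  ≥
p1 = 2/3, p2 = 1/3 ↦ 2/3  ≥
p1 = 2/3, p2 = 2/3 ↦ 1/3  <
p1 = 2/3, p2 = 1 ↦ 0  <
p1 = 1, p2 = 0 ↦ 1  ≥
p1 = 1, p2 = 1/3 ↦ 2/3  ≥
p1 = 1, p2 = 2/3 ↦ 1/3  <
p1 = 1, p2 = 1 ↦ 0  <
So 8 of the 16 assignments meet the threshold.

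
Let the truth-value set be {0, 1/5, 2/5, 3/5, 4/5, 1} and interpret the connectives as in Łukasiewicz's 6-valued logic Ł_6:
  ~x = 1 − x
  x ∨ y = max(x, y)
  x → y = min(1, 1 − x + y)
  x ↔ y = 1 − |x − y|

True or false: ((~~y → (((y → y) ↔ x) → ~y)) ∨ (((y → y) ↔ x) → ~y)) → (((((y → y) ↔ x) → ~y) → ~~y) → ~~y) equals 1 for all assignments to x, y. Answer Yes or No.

Counterexample: take x = 2/5, y = 4/5.
~y = ~4/5 = 1/5
~~y = ~1/5 = 4/5
y → y = 4/5 → 4/5 = 1
(y → y) ↔ x = 1 ↔ 2/5 = 2/5
~y = ~4/5 = 1/5
((y → y) ↔ x) → ~y = 2/5 → 1/5 = 4/5
~~y → (((y → y) ↔ x) → ~y) = 4/5 → 4/5 = 1
(~~y → (((y → y) ↔ x) → ~y)) ∨ (((y → y) ↔ x) → ~y) = 1 ∨ 4/5 = 1
y → y = 4/5 → 4/5 = 1
(y → y) ↔ x = 1 ↔ 2/5 = 2/5
~y = ~4/5 = 1/5
((y → y) ↔ x) → ~y = 2/5 → 1/5 = 4/5
~y = ~4/5 = 1/5
~~y = ~1/5 = 4/5
(((y → y) ↔ x) → ~y) → ~~y = 4/5 → 4/5 = 1
~y = ~4/5 = 1/5
~~y = ~1/5 = 4/5
((((y → y) ↔ x) → ~y) → ~~y) → ~~y = 1 → 4/5 = 4/5
((~~y → (((y → y) ↔ x) → ~y)) ∨ (((y → y) ↔ x) → ~y)) → (((((y → y) ↔ x) → ~y) → ~~y) → ~~y) = 1 → 4/5 = 4/5
This gives 4/5 ≠ 1.

No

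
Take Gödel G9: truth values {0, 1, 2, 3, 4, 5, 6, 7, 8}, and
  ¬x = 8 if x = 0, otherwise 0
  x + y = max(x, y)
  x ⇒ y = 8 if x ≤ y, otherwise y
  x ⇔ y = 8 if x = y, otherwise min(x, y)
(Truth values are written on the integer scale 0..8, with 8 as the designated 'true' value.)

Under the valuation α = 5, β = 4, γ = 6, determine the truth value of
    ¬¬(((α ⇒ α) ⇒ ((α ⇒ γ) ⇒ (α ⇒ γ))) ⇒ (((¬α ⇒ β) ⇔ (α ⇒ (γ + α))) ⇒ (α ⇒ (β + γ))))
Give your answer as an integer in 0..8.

α ⇒ α = 5 ⇒ 5 = 8
α ⇒ γ = 5 ⇒ 6 = 8
α ⇒ γ = 5 ⇒ 6 = 8
(α ⇒ γ) ⇒ (α ⇒ γ) = 8 ⇒ 8 = 8
(α ⇒ α) ⇒ ((α ⇒ γ) ⇒ (α ⇒ γ)) = 8 ⇒ 8 = 8
¬α = ¬5 = 0
¬α ⇒ β = 0 ⇒ 4 = 8
γ + α = 6 + 5 = 6
α ⇒ (γ + α) = 5 ⇒ 6 = 8
(¬α ⇒ β) ⇔ (α ⇒ (γ + α)) = 8 ⇔ 8 = 8
β + γ = 4 + 6 = 6
α ⇒ (β + γ) = 5 ⇒ 6 = 8
((¬α ⇒ β) ⇔ (α ⇒ (γ + α))) ⇒ (α ⇒ (β + γ)) = 8 ⇒ 8 = 8
((α ⇒ α) ⇒ ((α ⇒ γ) ⇒ (α ⇒ γ))) ⇒ (((¬α ⇒ β) ⇔ (α ⇒ (γ + α))) ⇒ (α ⇒ (β + γ))) = 8 ⇒ 8 = 8
¬(((α ⇒ α) ⇒ ((α ⇒ γ) ⇒ (α ⇒ γ))) ⇒ (((¬α ⇒ β) ⇔ (α ⇒ (γ + α))) ⇒ (α ⇒ (β + γ)))) = ¬8 = 0
¬¬(((α ⇒ α) ⇒ ((α ⇒ γ) ⇒ (α ⇒ γ))) ⇒ (((¬α ⇒ β) ⇔ (α ⇒ (γ + α))) ⇒ (α ⇒ (β + γ)))) = ¬0 = 8

8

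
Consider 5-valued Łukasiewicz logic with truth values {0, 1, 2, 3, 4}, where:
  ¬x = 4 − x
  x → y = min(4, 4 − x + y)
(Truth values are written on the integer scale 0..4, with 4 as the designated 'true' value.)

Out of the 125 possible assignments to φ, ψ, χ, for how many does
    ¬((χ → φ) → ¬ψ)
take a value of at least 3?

34

value 4: 15 assignments (counts)
value 3: 19 assignments (counts)
value 2: 22 assignments
value 1: 24 assignments
value 0: 45 assignments
So 34 of the 125 assignments meet the threshold.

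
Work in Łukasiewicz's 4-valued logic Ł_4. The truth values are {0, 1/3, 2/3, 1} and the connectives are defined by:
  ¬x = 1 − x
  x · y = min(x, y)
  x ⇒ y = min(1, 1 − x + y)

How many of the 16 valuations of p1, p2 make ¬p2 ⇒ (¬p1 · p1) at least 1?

6

p1 = 0, p2 = 0 ↦ 0  <
p1 = 0, p2 = 1/3 ↦ 1/3  <
p1 = 0, p2 = 2/3 ↦ 2/3  <
p1 = 0, p2 = 1 ↦ 1  ≥
p1 = 1/3, p2 = 0 ↦ 1/3  <
p1 = 1/3, p2 = 1/3 ↦ 2/3  <
p1 = 1/3, p2 = 2/3 ↦ 1  ≥
p1 = 1/3, p2 = 1 ↦ 1  ≥
p1 = 2/3, p2 = 0 ↦ 1/3  <
p1 = 2/3, p2 = 1/3 ↦ 2/3  <
p1 = 2/3, p2 = 2/3 ↦ 1  ≥
p1 = 2/3, p2 = 1 ↦ 1  ≥
p1 = 1, p2 = 0 ↦ 0  <
p1 = 1, p2 = 1/3 ↦ 1/3  <
p1 = 1, p2 = 2/3 ↦ 2/3  <
p1 = 1, p2 = 1 ↦ 1  ≥
So 6 of the 16 assignments meet the threshold.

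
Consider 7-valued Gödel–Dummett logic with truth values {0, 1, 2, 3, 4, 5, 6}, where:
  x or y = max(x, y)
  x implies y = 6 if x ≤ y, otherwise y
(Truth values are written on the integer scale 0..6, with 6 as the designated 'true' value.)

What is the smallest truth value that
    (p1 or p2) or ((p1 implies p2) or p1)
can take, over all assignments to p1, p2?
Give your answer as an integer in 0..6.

Take p1 = 1, p2 = 0:
p1 or p2 = 1 or 0 = 1
p1 implies p2 = 1 implies 0 = 0
(p1 implies p2) or p1 = 0 or 1 = 1
(p1 or p2) or ((p1 implies p2) or p1) = 1 or 1 = 1
No assignment yields a value below 1, so this is the minimum.

1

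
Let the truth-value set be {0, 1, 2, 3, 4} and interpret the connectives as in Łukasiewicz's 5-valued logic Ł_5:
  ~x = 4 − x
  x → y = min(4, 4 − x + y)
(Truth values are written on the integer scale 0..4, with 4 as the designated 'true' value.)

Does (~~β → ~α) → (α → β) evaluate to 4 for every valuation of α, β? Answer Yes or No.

No

Counterexample: take α = 1, β = 0.
~β = ~0 = 4
~~β = ~4 = 0
~α = ~1 = 3
~~β → ~α = 0 → 3 = 4
α → β = 1 → 0 = 3
(~~β → ~α) → (α → β) = 4 → 3 = 3
This gives 3 ≠ 4.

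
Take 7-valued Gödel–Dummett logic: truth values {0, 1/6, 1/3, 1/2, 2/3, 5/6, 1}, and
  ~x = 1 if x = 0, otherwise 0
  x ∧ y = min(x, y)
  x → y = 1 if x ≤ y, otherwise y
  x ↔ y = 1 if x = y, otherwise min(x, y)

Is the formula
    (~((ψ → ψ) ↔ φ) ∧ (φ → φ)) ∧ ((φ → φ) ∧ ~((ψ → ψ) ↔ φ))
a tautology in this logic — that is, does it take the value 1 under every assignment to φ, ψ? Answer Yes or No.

No

Counterexample: take φ = 1/6, ψ = 0.
ψ → ψ = 0 → 0 = 1
(ψ → ψ) ↔ φ = 1 ↔ 1/6 = 1/6
~((ψ → ψ) ↔ φ) = ~1/6 = 0
φ → φ = 1/6 → 1/6 = 1
~((ψ → ψ) ↔ φ) ∧ (φ → φ) = 0 ∧ 1 = 0
(φ → φ) ∧ ~((ψ → ψ) ↔ φ) = 1 ∧ 0 = 0
(~((ψ → ψ) ↔ φ) ∧ (φ → φ)) ∧ ((φ → φ) ∧ ~((ψ → ψ) ↔ φ)) = 0 ∧ 0 = 0
This gives 0 ≠ 1.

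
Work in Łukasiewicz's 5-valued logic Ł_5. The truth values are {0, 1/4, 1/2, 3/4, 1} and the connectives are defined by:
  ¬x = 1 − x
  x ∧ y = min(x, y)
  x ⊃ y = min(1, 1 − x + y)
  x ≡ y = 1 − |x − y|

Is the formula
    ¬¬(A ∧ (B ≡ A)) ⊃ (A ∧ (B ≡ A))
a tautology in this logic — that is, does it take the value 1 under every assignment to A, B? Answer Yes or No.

At A = 1, B = 1/2, for instance:
B ≡ A = 1/2 ≡ 1 = 1/2
A ∧ (B ≡ A) = 1 ∧ 1/2 = 1/2
¬(A ∧ (B ≡ A)) = ¬1/2 = 1/2
¬¬(A ∧ (B ≡ A)) = ¬1/2 = 1/2
¬¬(A ∧ (B ≡ A)) ⊃ (A ∧ (B ≡ A)) = 1/2 ⊃ 1/2 = 1
and checking the remaining 24 assignments likewise gives ≥ 1 in every case.

Yes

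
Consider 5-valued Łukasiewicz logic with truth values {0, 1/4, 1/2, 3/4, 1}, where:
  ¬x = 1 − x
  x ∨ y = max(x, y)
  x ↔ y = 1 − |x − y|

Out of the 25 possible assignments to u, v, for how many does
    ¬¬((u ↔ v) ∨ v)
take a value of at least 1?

9

value 1: 9 assignments (counts)
value 3/4: 9 assignments
value 1/2: 4 assignments
value 1/4: 2 assignments
value 0: 1 assignment
So 9 of the 25 assignments meet the threshold.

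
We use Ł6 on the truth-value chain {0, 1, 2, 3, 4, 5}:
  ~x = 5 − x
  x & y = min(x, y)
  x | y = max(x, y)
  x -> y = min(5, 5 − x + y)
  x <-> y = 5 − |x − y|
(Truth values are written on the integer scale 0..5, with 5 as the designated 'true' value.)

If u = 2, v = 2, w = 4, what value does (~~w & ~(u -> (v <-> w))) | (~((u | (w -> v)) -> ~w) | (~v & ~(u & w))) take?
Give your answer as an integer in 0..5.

~w = ~4 = 1
~~w = ~1 = 4
v <-> w = 2 <-> 4 = 3
u -> (v <-> w) = 2 -> 3 = 5
~(u -> (v <-> w)) = ~5 = 0
~~w & ~(u -> (v <-> w)) = 4 & 0 = 0
w -> v = 4 -> 2 = 3
u | (w -> v) = 2 | 3 = 3
~w = ~4 = 1
(u | (w -> v)) -> ~w = 3 -> 1 = 3
~((u | (w -> v)) -> ~w) = ~3 = 2
~v = ~2 = 3
u & w = 2 & 4 = 2
~(u & w) = ~2 = 3
~v & ~(u & w) = 3 & 3 = 3
~((u | (w -> v)) -> ~w) | (~v & ~(u & w)) = 2 | 3 = 3
(~~w & ~(u -> (v <-> w))) | (~((u | (w -> v)) -> ~w) | (~v & ~(u & w))) = 0 | 3 = 3

3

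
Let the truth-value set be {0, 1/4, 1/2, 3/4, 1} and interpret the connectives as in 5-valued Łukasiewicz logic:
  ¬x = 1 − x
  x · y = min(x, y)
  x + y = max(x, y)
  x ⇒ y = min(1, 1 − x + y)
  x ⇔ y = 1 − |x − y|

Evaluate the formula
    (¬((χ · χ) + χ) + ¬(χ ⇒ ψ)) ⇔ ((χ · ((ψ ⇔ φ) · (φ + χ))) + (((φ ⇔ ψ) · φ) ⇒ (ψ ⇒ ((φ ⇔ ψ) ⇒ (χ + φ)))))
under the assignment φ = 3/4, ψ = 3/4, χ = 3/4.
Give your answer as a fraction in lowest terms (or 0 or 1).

1/4

χ · χ = 3/4 · 3/4 = 3/4
(χ · χ) + χ = 3/4 + 3/4 = 3/4
¬((χ · χ) + χ) = ¬3/4 = 1/4
χ ⇒ ψ = 3/4 ⇒ 3/4 = 1
¬(χ ⇒ ψ) = ¬1 = 0
¬((χ · χ) + χ) + ¬(χ ⇒ ψ) = 1/4 + 0 = 1/4
ψ ⇔ φ = 3/4 ⇔ 3/4 = 1
φ + χ = 3/4 + 3/4 = 3/4
(ψ ⇔ φ) · (φ + χ) = 1 · 3/4 = 3/4
χ · ((ψ ⇔ φ) · (φ + χ)) = 3/4 · 3/4 = 3/4
φ ⇔ ψ = 3/4 ⇔ 3/4 = 1
(φ ⇔ ψ) · φ = 1 · 3/4 = 3/4
φ ⇔ ψ = 3/4 ⇔ 3/4 = 1
χ + φ = 3/4 + 3/4 = 3/4
(φ ⇔ ψ) ⇒ (χ + φ) = 1 ⇒ 3/4 = 3/4
ψ ⇒ ((φ ⇔ ψ) ⇒ (χ + φ)) = 3/4 ⇒ 3/4 = 1
((φ ⇔ ψ) · φ) ⇒ (ψ ⇒ ((φ ⇔ ψ) ⇒ (χ + φ))) = 3/4 ⇒ 1 = 1
(χ · ((ψ ⇔ φ) · (φ + χ))) + (((φ ⇔ ψ) · φ) ⇒ (ψ ⇒ ((φ ⇔ ψ) ⇒ (χ + φ)))) = 3/4 + 1 = 1
(¬((χ · χ) + χ) + ¬(χ ⇒ ψ)) ⇔ ((χ · ((ψ ⇔ φ) · (φ + χ))) + (((φ ⇔ ψ) · φ) ⇒ (ψ ⇒ ((φ ⇔ ψ) ⇒ (χ + φ))))) = 1/4 ⇔ 1 = 1/4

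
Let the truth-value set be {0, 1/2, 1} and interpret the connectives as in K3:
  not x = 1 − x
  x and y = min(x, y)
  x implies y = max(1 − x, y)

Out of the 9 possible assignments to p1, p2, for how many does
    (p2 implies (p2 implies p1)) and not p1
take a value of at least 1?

1

p1 = 0, p2 = 0 ↦ 1  ≥
p1 = 0, p2 = 1/2 ↦ 1/2  <
p1 = 0, p2 = 1 ↦ 0  <
p1 = 1/2, p2 = 0 ↦ 1/2  <
p1 = 1/2, p2 = 1/2 ↦ 1/2  <
p1 = 1/2, p2 = 1 ↦ 1/2  <
p1 = 1, p2 = 0 ↦ 0  <
p1 = 1, p2 = 1/2 ↦ 0  <
p1 = 1, p2 = 1 ↦ 0  <
So 1 of the 9 assignments meets the threshold.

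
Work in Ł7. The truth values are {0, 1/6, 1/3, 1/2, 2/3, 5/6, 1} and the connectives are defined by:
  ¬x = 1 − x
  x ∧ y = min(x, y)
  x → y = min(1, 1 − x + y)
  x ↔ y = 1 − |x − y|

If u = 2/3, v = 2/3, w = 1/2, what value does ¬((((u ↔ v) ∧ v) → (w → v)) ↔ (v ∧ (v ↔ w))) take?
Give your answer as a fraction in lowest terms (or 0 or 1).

u ↔ v = 2/3 ↔ 2/3 = 1
(u ↔ v) ∧ v = 1 ∧ 2/3 = 2/3
w → v = 1/2 → 2/3 = 1
((u ↔ v) ∧ v) → (w → v) = 2/3 → 1 = 1
v ↔ w = 2/3 ↔ 1/2 = 5/6
v ∧ (v ↔ w) = 2/3 ∧ 5/6 = 2/3
(((u ↔ v) ∧ v) → (w → v)) ↔ (v ∧ (v ↔ w)) = 1 ↔ 2/3 = 2/3
¬((((u ↔ v) ∧ v) → (w → v)) ↔ (v ∧ (v ↔ w))) = ¬2/3 = 1/3

1/3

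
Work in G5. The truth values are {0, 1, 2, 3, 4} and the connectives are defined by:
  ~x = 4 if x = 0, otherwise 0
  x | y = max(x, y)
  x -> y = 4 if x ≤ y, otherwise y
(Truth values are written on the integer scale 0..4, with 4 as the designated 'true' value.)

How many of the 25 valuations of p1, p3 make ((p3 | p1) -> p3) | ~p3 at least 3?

20

value 4: 19 assignments (counts)
value 3: 1 assignment (counts)
value 2: 2 assignments
value 1: 3 assignments
So 20 of the 25 assignments meet the threshold.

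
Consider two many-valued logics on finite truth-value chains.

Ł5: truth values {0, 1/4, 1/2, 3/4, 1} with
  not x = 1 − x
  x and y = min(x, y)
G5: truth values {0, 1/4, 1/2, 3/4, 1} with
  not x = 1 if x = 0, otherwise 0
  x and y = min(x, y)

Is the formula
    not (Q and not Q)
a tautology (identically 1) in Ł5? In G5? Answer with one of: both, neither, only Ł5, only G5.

only G5

In Ł5: at Q = 1/4 the value is 3/4 — not a tautology.
In G5: every assignment gives 1 — tautology.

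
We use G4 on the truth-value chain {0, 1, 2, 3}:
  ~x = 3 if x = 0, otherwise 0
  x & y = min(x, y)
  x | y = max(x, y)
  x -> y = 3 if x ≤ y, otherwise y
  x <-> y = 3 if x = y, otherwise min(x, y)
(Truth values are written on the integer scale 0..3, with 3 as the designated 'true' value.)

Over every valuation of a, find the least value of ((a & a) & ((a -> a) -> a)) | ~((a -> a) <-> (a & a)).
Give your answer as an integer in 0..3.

1

Take a = 1:
a & a = 1 & 1 = 1
a -> a = 1 -> 1 = 3
(a -> a) -> a = 3 -> 1 = 1
(a & a) & ((a -> a) -> a) = 1 & 1 = 1
a -> a = 1 -> 1 = 3
a & a = 1 & 1 = 1
(a -> a) <-> (a & a) = 3 <-> 1 = 1
~((a -> a) <-> (a & a)) = ~1 = 0
((a & a) & ((a -> a) -> a)) | ~((a -> a) <-> (a & a)) = 1 | 0 = 1
No assignment yields a value below 1, so this is the minimum.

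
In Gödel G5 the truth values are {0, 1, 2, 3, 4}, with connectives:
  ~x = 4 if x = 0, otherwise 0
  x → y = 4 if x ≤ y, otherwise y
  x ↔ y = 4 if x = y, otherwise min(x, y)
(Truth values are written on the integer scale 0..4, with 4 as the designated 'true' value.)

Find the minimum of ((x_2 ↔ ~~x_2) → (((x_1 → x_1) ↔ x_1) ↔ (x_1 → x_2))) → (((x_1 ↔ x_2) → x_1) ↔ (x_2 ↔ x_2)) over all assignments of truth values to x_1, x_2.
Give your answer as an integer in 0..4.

Take x_1 = 1, x_2 = 1:
~x_2 = ~1 = 0
~~x_2 = ~0 = 4
x_2 ↔ ~~x_2 = 1 ↔ 4 = 1
x_1 → x_1 = 1 → 1 = 4
(x_1 → x_1) ↔ x_1 = 4 ↔ 1 = 1
x_1 → x_2 = 1 → 1 = 4
((x_1 → x_1) ↔ x_1) ↔ (x_1 → x_2) = 1 ↔ 4 = 1
(x_2 ↔ ~~x_2) → (((x_1 → x_1) ↔ x_1) ↔ (x_1 → x_2)) = 1 → 1 = 4
x_1 ↔ x_2 = 1 ↔ 1 = 4
(x_1 ↔ x_2) → x_1 = 4 → 1 = 1
x_2 ↔ x_2 = 1 ↔ 1 = 4
((x_1 ↔ x_2) → x_1) ↔ (x_2 ↔ x_2) = 1 ↔ 4 = 1
((x_2 ↔ ~~x_2) → (((x_1 → x_1) ↔ x_1) ↔ (x_1 → x_2))) → (((x_1 ↔ x_2) → x_1) ↔ (x_2 ↔ x_2)) = 4 → 1 = 1
No assignment yields a value below 1, so this is the minimum.

1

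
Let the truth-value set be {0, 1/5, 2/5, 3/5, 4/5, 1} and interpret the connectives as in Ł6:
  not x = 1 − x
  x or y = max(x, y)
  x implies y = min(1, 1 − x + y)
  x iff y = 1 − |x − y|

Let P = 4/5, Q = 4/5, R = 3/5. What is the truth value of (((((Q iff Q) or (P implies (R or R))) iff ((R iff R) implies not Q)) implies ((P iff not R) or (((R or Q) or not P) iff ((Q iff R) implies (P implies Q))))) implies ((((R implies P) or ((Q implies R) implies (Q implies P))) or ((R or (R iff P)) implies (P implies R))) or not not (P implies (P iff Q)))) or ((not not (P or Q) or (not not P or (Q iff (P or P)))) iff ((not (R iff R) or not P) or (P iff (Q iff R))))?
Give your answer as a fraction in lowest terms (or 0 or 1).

1

Q iff Q = 4/5 iff 4/5 = 1
R or R = 3/5 or 3/5 = 3/5
P implies (R or R) = 4/5 implies 3/5 = 4/5
(Q iff Q) or (P implies (R or R)) = 1 or 4/5 = 1
R iff R = 3/5 iff 3/5 = 1
not Q = not 4/5 = 1/5
(R iff R) implies not Q = 1 implies 1/5 = 1/5
((Q iff Q) or (P implies (R or R))) iff ((R iff R) implies not Q) = 1 iff 1/5 = 1/5
not R = not 3/5 = 2/5
P iff not R = 4/5 iff 2/5 = 3/5
R or Q = 3/5 or 4/5 = 4/5
not P = not 4/5 = 1/5
(R or Q) or not P = 4/5 or 1/5 = 4/5
Q iff R = 4/5 iff 3/5 = 4/5
P implies Q = 4/5 implies 4/5 = 1
(Q iff R) implies (P implies Q) = 4/5 implies 1 = 1
((R or Q) or not P) iff ((Q iff R) implies (P implies Q)) = 4/5 iff 1 = 4/5
(P iff not R) or (((R or Q) or not P) iff ((Q iff R) implies (P implies Q))) = 3/5 or 4/5 = 4/5
(((Q iff Q) or (P implies (R or R))) iff ((R iff R) implies not Q)) implies ((P iff not R) or (((R or Q) or not P) iff ((Q iff R) implies (P implies Q)))) = 1/5 implies 4/5 = 1
R implies P = 3/5 implies 4/5 = 1
Q implies R = 4/5 implies 3/5 = 4/5
Q implies P = 4/5 implies 4/5 = 1
(Q implies R) implies (Q implies P) = 4/5 implies 1 = 1
(R implies P) or ((Q implies R) implies (Q implies P)) = 1 or 1 = 1
R iff P = 3/5 iff 4/5 = 4/5
R or (R iff P) = 3/5 or 4/5 = 4/5
P implies R = 4/5 implies 3/5 = 4/5
(R or (R iff P)) implies (P implies R) = 4/5 implies 4/5 = 1
((R implies P) or ((Q implies R) implies (Q implies P))) or ((R or (R iff P)) implies (P implies R)) = 1 or 1 = 1
P iff Q = 4/5 iff 4/5 = 1
P implies (P iff Q) = 4/5 implies 1 = 1
not (P implies (P iff Q)) = not 1 = 0
not not (P implies (P iff Q)) = not 0 = 1
(((R implies P) or ((Q implies R) implies (Q implies P))) or ((R or (R iff P)) implies (P implies R))) or not not (P implies (P iff Q)) = 1 or 1 = 1
((((Q iff Q) or (P implies (R or R))) iff ((R iff R) implies not Q)) implies ((P iff not R) or (((R or Q) or not P) iff ((Q iff R) implies (P implies Q))))) implies ((((R implies P) or ((Q implies R) implies (Q implies P))) or ((R or (R iff P)) implies (P implies R))) or not not (P implies (P iff Q))) = 1 implies 1 = 1
P or Q = 4/5 or 4/5 = 4/5
not (P or Q) = not 4/5 = 1/5
not not (P or Q) = not 1/5 = 4/5
not P = not 4/5 = 1/5
not not P = not 1/5 = 4/5
P or P = 4/5 or 4/5 = 4/5
Q iff (P or P) = 4/5 iff 4/5 = 1
not not P or (Q iff (P or P)) = 4/5 or 1 = 1
not not (P or Q) or (not not P or (Q iff (P or P))) = 4/5 or 1 = 1
R iff R = 3/5 iff 3/5 = 1
not (R iff R) = not 1 = 0
not P = not 4/5 = 1/5
not (R iff R) or not P = 0 or 1/5 = 1/5
Q iff R = 4/5 iff 3/5 = 4/5
P iff (Q iff R) = 4/5 iff 4/5 = 1
(not (R iff R) or not P) or (P iff (Q iff R)) = 1/5 or 1 = 1
(not not (P or Q) or (not not P or (Q iff (P or P)))) iff ((not (R iff R) or not P) or (P iff (Q iff R))) = 1 iff 1 = 1
(((((Q iff Q) or (P implies (R or R))) iff ((R iff R) implies not Q)) implies ((P iff not R) or (((R or Q) or not P) iff ((Q iff R) implies (P implies Q))))) implies ((((R implies P) or ((Q implies R) implies (Q implies P))) or ((R or (R iff P)) implies (P implies R))) or not not (P implies (P iff Q)))) or ((not not (P or Q) or (not not P or (Q iff (P or P)))) iff ((not (R iff R) or not P) or (P iff (Q iff R)))) = 1 or 1 = 1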